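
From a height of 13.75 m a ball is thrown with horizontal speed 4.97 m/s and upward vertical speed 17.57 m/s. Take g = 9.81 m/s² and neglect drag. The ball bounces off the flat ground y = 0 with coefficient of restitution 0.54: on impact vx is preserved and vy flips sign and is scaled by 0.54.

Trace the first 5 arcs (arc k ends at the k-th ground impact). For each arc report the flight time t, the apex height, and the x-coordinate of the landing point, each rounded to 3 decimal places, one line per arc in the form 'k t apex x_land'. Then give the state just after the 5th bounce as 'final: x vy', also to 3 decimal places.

1 4.243 29.484 21.087
2 2.648 8.598 34.247
3 1.430 2.507 41.353
4 0.772 0.731 45.190
5 0.417 0.213 47.263
final: 47.263 1.104

Arc 1: start y=13.750, vy=17.570 → t=4.243, apex=29.484, x_land=21.087, impact vy=-24.052
  bounce: vy ← 0.54·24.052 = 12.988
Arc 2: start y=0.000, vy=12.988 → t=2.648, apex=8.598, x_land=34.247, impact vy=-12.988
  bounce: vy ← 0.54·12.988 = 7.013
Arc 3: start y=0.000, vy=7.013 → t=1.430, apex=2.507, x_land=41.353, impact vy=-7.013
  bounce: vy ← 0.54·7.013 = 3.787
Arc 4: start y=0.000, vy=3.787 → t=0.772, apex=0.731, x_land=45.190, impact vy=-3.787
  bounce: vy ← 0.54·3.787 = 2.045
Arc 5: start y=0.000, vy=2.045 → t=0.417, apex=0.213, x_land=47.263, impact vy=-2.045
  bounce: vy ← 0.54·2.045 = 1.104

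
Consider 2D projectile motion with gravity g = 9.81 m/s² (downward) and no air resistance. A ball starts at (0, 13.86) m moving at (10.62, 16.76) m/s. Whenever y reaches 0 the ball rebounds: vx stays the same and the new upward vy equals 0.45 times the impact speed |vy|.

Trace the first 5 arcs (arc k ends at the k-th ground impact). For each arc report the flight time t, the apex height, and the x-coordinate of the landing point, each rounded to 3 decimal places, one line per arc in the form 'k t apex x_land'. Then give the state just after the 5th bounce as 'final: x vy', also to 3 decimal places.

1 4.105 28.177 43.598
2 2.157 5.706 66.506
3 0.971 1.155 76.815
4 0.437 0.234 81.454
5 0.197 0.047 83.541
final: 83.541 0.434

Arc 1: start y=13.860, vy=16.760 → t=4.105, apex=28.177, x_land=43.598, impact vy=-23.512
  bounce: vy ← 0.45·23.512 = 10.581
Arc 2: start y=0.000, vy=10.581 → t=2.157, apex=5.706, x_land=66.506, impact vy=-10.581
  bounce: vy ← 0.45·10.581 = 4.761
Arc 3: start y=0.000, vy=4.761 → t=0.971, apex=1.155, x_land=76.815, impact vy=-4.761
  bounce: vy ← 0.45·4.761 = 2.143
Arc 4: start y=0.000, vy=2.143 → t=0.437, apex=0.234, x_land=81.454, impact vy=-2.143
  bounce: vy ← 0.45·2.143 = 0.964
Arc 5: start y=0.000, vy=0.964 → t=0.197, apex=0.047, x_land=83.541, impact vy=-0.964
  bounce: vy ← 0.45·0.964 = 0.434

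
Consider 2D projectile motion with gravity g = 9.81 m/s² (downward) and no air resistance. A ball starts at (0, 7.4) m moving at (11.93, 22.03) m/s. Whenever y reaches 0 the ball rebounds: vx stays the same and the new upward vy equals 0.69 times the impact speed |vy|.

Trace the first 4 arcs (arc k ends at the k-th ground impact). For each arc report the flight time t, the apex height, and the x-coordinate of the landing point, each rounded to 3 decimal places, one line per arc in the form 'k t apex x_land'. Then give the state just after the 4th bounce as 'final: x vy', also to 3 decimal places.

Arc 1: start y=7.400, vy=22.030 → t=4.805, apex=32.136, x_land=57.327, impact vy=-25.110
  bounce: vy ← 0.69·25.110 = 17.326
Arc 2: start y=0.000, vy=17.326 → t=3.532, apex=15.300, x_land=99.467, impact vy=-17.326
  bounce: vy ← 0.69·17.326 = 11.955
Arc 3: start y=0.000, vy=11.955 → t=2.437, apex=7.284, x_land=128.544, impact vy=-11.955
  bounce: vy ← 0.69·11.955 = 8.249
Arc 4: start y=0.000, vy=8.249 → t=1.682, apex=3.468, x_land=148.607, impact vy=-8.249
  bounce: vy ← 0.69·8.249 = 5.692

1 4.805 32.136 57.327
2 3.532 15.300 99.467
3 2.437 7.284 128.544
4 1.682 3.468 148.607
final: 148.607 5.692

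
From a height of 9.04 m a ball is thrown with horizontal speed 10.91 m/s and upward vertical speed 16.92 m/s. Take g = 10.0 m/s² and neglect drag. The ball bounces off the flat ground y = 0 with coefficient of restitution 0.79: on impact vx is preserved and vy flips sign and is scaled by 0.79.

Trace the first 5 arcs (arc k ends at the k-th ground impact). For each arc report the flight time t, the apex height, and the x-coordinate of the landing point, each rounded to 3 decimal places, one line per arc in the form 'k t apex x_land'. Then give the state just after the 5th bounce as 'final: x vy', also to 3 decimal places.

Arc 1: start y=9.040, vy=16.920 → t=3.853, apex=23.354, x_land=42.039, impact vy=-21.612
  bounce: vy ← 0.79·21.612 = 17.074
Arc 2: start y=0.000, vy=17.074 → t=3.415, apex=14.575, x_land=79.293, impact vy=-17.074
  bounce: vy ← 0.79·17.074 = 13.488
Arc 3: start y=0.000, vy=13.488 → t=2.698, apex=9.097, x_land=108.724, impact vy=-13.488
  bounce: vy ← 0.79·13.488 = 10.656
Arc 4: start y=0.000, vy=10.656 → t=2.131, apex=5.677, x_land=131.975, impact vy=-10.656
  bounce: vy ← 0.79·10.656 = 8.418
Arc 5: start y=0.000, vy=8.418 → t=1.684, apex=3.543, x_land=150.343, impact vy=-8.418
  bounce: vy ← 0.79·8.418 = 6.650

1 3.853 23.354 42.039
2 3.415 14.575 79.293
3 2.698 9.097 108.724
4 2.131 5.677 131.975
5 1.684 3.543 150.343
final: 150.343 6.650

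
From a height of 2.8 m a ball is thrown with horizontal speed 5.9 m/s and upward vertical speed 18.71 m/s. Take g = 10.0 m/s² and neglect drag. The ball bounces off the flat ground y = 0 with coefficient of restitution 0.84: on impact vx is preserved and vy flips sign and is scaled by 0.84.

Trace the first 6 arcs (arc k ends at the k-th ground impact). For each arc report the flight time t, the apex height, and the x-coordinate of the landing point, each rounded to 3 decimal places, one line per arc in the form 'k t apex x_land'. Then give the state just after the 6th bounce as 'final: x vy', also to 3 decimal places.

Arc 1: start y=2.800, vy=18.710 → t=3.886, apex=20.303, x_land=22.928, impact vy=-20.151
  bounce: vy ← 0.84·20.151 = 16.927
Arc 2: start y=0.000, vy=16.927 → t=3.385, apex=14.326, x_land=42.902, impact vy=-16.927
  bounce: vy ← 0.84·16.927 = 14.219
Arc 3: start y=0.000, vy=14.219 → t=2.844, apex=10.108, x_land=59.680, impact vy=-14.219
  bounce: vy ← 0.84·14.219 = 11.944
Arc 4: start y=0.000, vy=11.944 → t=2.389, apex=7.132, x_land=73.773, impact vy=-11.944
  bounce: vy ← 0.84·11.944 = 10.033
Arc 5: start y=0.000, vy=10.033 → t=2.007, apex=5.033, x_land=85.612, impact vy=-10.033
  bounce: vy ← 0.84·10.033 = 8.427
Arc 6: start y=0.000, vy=8.427 → t=1.685, apex=3.551, x_land=95.556, impact vy=-8.427
  bounce: vy ← 0.84·8.427 = 7.079

1 3.886 20.303 22.928
2 3.385 14.326 42.902
3 2.844 10.108 59.680
4 2.389 7.132 73.773
5 2.007 5.033 85.612
6 1.685 3.551 95.556
final: 95.556 7.079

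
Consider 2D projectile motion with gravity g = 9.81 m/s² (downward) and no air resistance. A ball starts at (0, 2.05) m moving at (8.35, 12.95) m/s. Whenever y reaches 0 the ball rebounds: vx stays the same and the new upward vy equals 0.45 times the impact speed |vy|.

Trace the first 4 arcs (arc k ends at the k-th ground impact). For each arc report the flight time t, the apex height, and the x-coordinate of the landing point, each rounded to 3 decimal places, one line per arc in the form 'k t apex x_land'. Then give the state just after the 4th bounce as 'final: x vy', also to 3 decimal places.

Arc 1: start y=2.050, vy=12.950 → t=2.790, apex=10.598, x_land=23.296, impact vy=-14.420
  bounce: vy ← 0.45·14.420 = 6.489
Arc 2: start y=0.000, vy=6.489 → t=1.323, apex=2.146, x_land=34.342, impact vy=-6.489
  bounce: vy ← 0.45·6.489 = 2.920
Arc 3: start y=0.000, vy=2.920 → t=0.595, apex=0.435, x_land=39.313, impact vy=-2.920
  bounce: vy ← 0.45·2.920 = 1.314
Arc 4: start y=0.000, vy=1.314 → t=0.268, apex=0.088, x_land=41.550, impact vy=-1.314
  bounce: vy ← 0.45·1.314 = 0.591

1 2.790 10.598 23.296
2 1.323 2.146 34.342
3 0.595 0.435 39.313
4 0.268 0.088 41.550
final: 41.550 0.591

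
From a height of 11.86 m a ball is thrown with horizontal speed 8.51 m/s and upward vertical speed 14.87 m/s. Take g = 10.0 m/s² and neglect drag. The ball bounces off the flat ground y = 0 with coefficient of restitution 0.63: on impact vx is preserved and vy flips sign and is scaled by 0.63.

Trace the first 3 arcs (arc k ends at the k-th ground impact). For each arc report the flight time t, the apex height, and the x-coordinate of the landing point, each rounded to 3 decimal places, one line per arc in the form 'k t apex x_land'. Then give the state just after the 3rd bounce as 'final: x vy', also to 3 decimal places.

1 3.628 22.916 30.873
2 2.697 9.095 53.828
3 1.699 3.610 68.290
final: 68.290 5.353

Arc 1: start y=11.860, vy=14.870 → t=3.628, apex=22.916, x_land=30.873, impact vy=-21.408
  bounce: vy ← 0.63·21.408 = 13.487
Arc 2: start y=0.000, vy=13.487 → t=2.697, apex=9.095, x_land=53.828, impact vy=-13.487
  bounce: vy ← 0.63·13.487 = 8.497
Arc 3: start y=0.000, vy=8.497 → t=1.699, apex=3.610, x_land=68.290, impact vy=-8.497
  bounce: vy ← 0.63·8.497 = 5.353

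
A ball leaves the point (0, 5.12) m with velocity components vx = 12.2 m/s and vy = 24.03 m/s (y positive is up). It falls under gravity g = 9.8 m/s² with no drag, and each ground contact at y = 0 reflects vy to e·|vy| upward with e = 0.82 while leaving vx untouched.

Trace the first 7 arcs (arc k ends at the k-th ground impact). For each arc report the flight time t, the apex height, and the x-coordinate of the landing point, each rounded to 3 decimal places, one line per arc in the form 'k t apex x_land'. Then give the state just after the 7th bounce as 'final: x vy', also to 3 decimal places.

1 5.109 34.581 62.325
2 4.357 23.252 115.478
3 3.573 15.635 159.063
4 2.930 10.513 194.803
5 2.402 7.069 224.110
6 1.970 4.753 248.141
7 1.615 3.196 267.847
final: 267.847 6.490

Arc 1: start y=5.120, vy=24.030 → t=5.109, apex=34.581, x_land=62.325, impact vy=-26.034
  bounce: vy ← 0.82·26.034 = 21.348
Arc 2: start y=0.000, vy=21.348 → t=4.357, apex=23.252, x_land=115.478, impact vy=-21.348
  bounce: vy ← 0.82·21.348 = 17.506
Arc 3: start y=0.000, vy=17.506 → t=3.573, apex=15.635, x_land=159.063, impact vy=-17.506
  bounce: vy ← 0.82·17.506 = 14.355
Arc 4: start y=0.000, vy=14.355 → t=2.930, apex=10.513, x_land=194.803, impact vy=-14.355
  bounce: vy ← 0.82·14.355 = 11.771
Arc 5: start y=0.000, vy=11.771 → t=2.402, apex=7.069, x_land=224.110, impact vy=-11.771
  bounce: vy ← 0.82·11.771 = 9.652
Arc 6: start y=0.000, vy=9.652 → t=1.970, apex=4.753, x_land=248.141, impact vy=-9.652
  bounce: vy ← 0.82·9.652 = 7.915
Arc 7: start y=0.000, vy=7.915 → t=1.615, apex=3.196, x_land=267.847, impact vy=-7.915
  bounce: vy ← 0.82·7.915 = 6.490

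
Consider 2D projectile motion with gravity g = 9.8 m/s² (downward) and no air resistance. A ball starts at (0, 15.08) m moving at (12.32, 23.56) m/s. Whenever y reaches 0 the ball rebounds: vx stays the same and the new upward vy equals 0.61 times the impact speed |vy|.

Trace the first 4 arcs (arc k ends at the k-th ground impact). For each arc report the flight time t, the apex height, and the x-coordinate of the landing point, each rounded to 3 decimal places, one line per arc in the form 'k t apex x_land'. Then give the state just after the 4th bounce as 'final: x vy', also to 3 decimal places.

1 5.380 43.400 66.284
2 3.631 16.149 111.016
3 2.215 6.009 138.302
4 1.351 2.236 154.947
final: 154.947 4.038

Arc 1: start y=15.080, vy=23.560 → t=5.380, apex=43.400, x_land=66.284, impact vy=-29.166
  bounce: vy ← 0.61·29.166 = 17.791
Arc 2: start y=0.000, vy=17.791 → t=3.631, apex=16.149, x_land=111.016, impact vy=-17.791
  bounce: vy ← 0.61·17.791 = 10.853
Arc 3: start y=0.000, vy=10.853 → t=2.215, apex=6.009, x_land=138.302, impact vy=-10.853
  bounce: vy ← 0.61·10.853 = 6.620
Arc 4: start y=0.000, vy=6.620 → t=1.351, apex=2.236, x_land=154.947, impact vy=-6.620
  bounce: vy ← 0.61·6.620 = 4.038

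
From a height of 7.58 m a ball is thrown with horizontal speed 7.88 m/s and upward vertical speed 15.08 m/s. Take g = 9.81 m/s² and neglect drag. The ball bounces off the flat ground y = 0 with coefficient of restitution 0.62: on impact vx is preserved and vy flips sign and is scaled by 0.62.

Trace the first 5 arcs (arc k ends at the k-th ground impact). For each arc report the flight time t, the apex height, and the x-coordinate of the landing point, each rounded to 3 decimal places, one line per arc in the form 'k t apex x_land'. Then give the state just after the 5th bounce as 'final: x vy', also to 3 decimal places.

Arc 1: start y=7.580, vy=15.080 → t=3.514, apex=19.171, x_land=27.692, impact vy=-19.394
  bounce: vy ← 0.62·19.394 = 12.024
Arc 2: start y=0.000, vy=12.024 → t=2.451, apex=7.369, x_land=47.009, impact vy=-12.024
  bounce: vy ← 0.62·12.024 = 7.455
Arc 3: start y=0.000, vy=7.455 → t=1.520, apex=2.833, x_land=58.986, impact vy=-7.455
  bounce: vy ← 0.62·7.455 = 4.622
Arc 4: start y=0.000, vy=4.622 → t=0.942, apex=1.089, x_land=66.411, impact vy=-4.622
  bounce: vy ← 0.62·4.622 = 2.866
Arc 5: start y=0.000, vy=2.866 → t=0.584, apex=0.419, x_land=71.015, impact vy=-2.866
  bounce: vy ← 0.62·2.866 = 1.777

1 3.514 19.171 27.692
2 2.451 7.369 47.009
3 1.520 2.833 58.986
4 0.942 1.089 66.411
5 0.584 0.419 71.015
final: 71.015 1.777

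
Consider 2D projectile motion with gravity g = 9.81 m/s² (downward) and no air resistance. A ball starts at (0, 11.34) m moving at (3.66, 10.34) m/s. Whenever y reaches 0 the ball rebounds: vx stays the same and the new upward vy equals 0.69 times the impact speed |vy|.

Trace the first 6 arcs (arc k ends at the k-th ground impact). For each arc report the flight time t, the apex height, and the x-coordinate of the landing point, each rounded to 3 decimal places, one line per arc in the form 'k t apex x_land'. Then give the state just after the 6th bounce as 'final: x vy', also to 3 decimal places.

Arc 1: start y=11.340, vy=10.340 → t=2.904, apex=16.789, x_land=10.629, impact vy=-18.150
  bounce: vy ← 0.69·18.150 = 12.523
Arc 2: start y=0.000, vy=12.523 → t=2.553, apex=7.993, x_land=19.974, impact vy=-12.523
  bounce: vy ← 0.69·12.523 = 8.641
Arc 3: start y=0.000, vy=8.641 → t=1.762, apex=3.806, x_land=26.421, impact vy=-8.641
  bounce: vy ← 0.69·8.641 = 5.962
Arc 4: start y=0.000, vy=5.962 → t=1.216, apex=1.812, x_land=30.870, impact vy=-5.962
  bounce: vy ← 0.69·5.962 = 4.114
Arc 5: start y=0.000, vy=4.114 → t=0.839, apex=0.863, x_land=33.940, impact vy=-4.114
  bounce: vy ← 0.69·4.114 = 2.839
Arc 6: start y=0.000, vy=2.839 → t=0.579, apex=0.411, x_land=36.058, impact vy=-2.839
  bounce: vy ← 0.69·2.839 = 1.959

1 2.904 16.789 10.629
2 2.553 7.993 19.974
3 1.762 3.806 26.421
4 1.216 1.812 30.870
5 0.839 0.863 33.940
6 0.579 0.411 36.058
final: 36.058 1.959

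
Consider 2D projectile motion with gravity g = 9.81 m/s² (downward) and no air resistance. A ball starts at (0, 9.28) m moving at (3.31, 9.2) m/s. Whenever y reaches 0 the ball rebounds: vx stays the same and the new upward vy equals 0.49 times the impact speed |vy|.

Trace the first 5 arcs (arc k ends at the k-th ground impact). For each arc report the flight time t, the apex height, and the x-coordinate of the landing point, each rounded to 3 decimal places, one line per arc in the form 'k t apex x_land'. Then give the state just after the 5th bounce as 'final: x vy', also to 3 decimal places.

Arc 1: start y=9.280, vy=9.200 → t=2.603, apex=13.594, x_land=8.615, impact vy=-16.331
  bounce: vy ← 0.49·16.331 = 8.002
Arc 2: start y=0.000, vy=8.002 → t=1.631, apex=3.264, x_land=14.015, impact vy=-8.002
  bounce: vy ← 0.49·8.002 = 3.921
Arc 3: start y=0.000, vy=3.921 → t=0.799, apex=0.784, x_land=16.661, impact vy=-3.921
  bounce: vy ← 0.49·3.921 = 1.921
Arc 4: start y=0.000, vy=1.921 → t=0.392, apex=0.188, x_land=17.957, impact vy=-1.921
  bounce: vy ← 0.49·1.921 = 0.941
Arc 5: start y=0.000, vy=0.941 → t=0.192, apex=0.045, x_land=18.593, impact vy=-0.941
  bounce: vy ← 0.49·0.941 = 0.461

1 2.603 13.594 8.615
2 1.631 3.264 14.015
3 0.799 0.784 16.661
4 0.392 0.188 17.957
5 0.192 0.045 18.593
final: 18.593 0.461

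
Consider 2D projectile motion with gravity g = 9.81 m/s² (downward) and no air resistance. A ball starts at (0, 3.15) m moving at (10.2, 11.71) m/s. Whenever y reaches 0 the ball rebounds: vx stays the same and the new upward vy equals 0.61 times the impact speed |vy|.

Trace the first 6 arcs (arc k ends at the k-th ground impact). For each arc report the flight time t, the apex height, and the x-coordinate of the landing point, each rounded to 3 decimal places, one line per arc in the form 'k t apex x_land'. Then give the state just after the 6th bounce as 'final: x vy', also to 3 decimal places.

Arc 1: start y=3.150, vy=11.710 → t=2.631, apex=10.139, x_land=26.840, impact vy=-14.104
  bounce: vy ← 0.61·14.104 = 8.604
Arc 2: start y=0.000, vy=8.604 → t=1.754, apex=3.773, x_land=44.732, impact vy=-8.604
  bounce: vy ← 0.61·8.604 = 5.248
Arc 3: start y=0.000, vy=5.248 → t=1.070, apex=1.404, x_land=55.645, impact vy=-5.248
  bounce: vy ← 0.61·5.248 = 3.201
Arc 4: start y=0.000, vy=3.201 → t=0.653, apex=0.522, x_land=62.302, impact vy=-3.201
  bounce: vy ← 0.61·3.201 = 1.953
Arc 5: start y=0.000, vy=1.953 → t=0.398, apex=0.194, x_land=66.363, impact vy=-1.953
  bounce: vy ← 0.61·1.953 = 1.191
Arc 6: start y=0.000, vy=1.191 → t=0.243, apex=0.072, x_land=68.841, impact vy=-1.191
  bounce: vy ← 0.61·1.191 = 0.727

1 2.631 10.139 26.840
2 1.754 3.773 44.732
3 1.070 1.404 55.645
4 0.653 0.522 62.302
5 0.398 0.194 66.363
6 0.243 0.072 68.841
final: 68.841 0.727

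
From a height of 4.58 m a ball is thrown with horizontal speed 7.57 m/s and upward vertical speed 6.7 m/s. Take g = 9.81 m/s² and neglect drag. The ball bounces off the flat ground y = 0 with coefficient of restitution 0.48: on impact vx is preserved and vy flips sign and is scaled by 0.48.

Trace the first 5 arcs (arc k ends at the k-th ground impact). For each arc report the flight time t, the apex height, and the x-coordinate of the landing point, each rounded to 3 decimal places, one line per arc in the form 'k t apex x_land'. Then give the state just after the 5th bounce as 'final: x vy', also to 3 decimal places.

1 1.866 6.868 14.128
2 1.136 1.582 22.727
3 0.545 0.365 26.855
4 0.262 0.084 28.836
5 0.126 0.019 29.787
final: 29.787 0.296

Arc 1: start y=4.580, vy=6.700 → t=1.866, apex=6.868, x_land=14.128, impact vy=-11.608
  bounce: vy ← 0.48·11.608 = 5.572
Arc 2: start y=0.000, vy=5.572 → t=1.136, apex=1.582, x_land=22.727, impact vy=-5.572
  bounce: vy ← 0.48·5.572 = 2.675
Arc 3: start y=0.000, vy=2.675 → t=0.545, apex=0.365, x_land=26.855, impact vy=-2.675
  bounce: vy ← 0.48·2.675 = 1.284
Arc 4: start y=0.000, vy=1.284 → t=0.262, apex=0.084, x_land=28.836, impact vy=-1.284
  bounce: vy ← 0.48·1.284 = 0.616
Arc 5: start y=0.000, vy=0.616 → t=0.126, apex=0.019, x_land=29.787, impact vy=-0.616
  bounce: vy ← 0.48·0.616 = 0.296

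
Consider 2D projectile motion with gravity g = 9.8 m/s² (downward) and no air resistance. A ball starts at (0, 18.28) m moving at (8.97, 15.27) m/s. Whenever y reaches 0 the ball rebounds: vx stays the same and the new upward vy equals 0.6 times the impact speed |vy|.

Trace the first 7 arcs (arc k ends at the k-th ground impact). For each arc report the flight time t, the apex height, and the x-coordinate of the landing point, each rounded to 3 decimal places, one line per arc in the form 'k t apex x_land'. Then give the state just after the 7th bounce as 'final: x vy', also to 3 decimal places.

Arc 1: start y=18.280, vy=15.270 → t=4.040, apex=30.177, x_land=36.237, impact vy=-24.320
  bounce: vy ← 0.6·24.320 = 14.592
Arc 2: start y=0.000, vy=14.592 → t=2.978, apex=10.864, x_land=62.949, impact vy=-14.592
  bounce: vy ← 0.6·14.592 = 8.755
Arc 3: start y=0.000, vy=8.755 → t=1.787, apex=3.911, x_land=78.977, impact vy=-8.755
  bounce: vy ← 0.6·8.755 = 5.253
Arc 4: start y=0.000, vy=5.253 → t=1.072, apex=1.408, x_land=88.593, impact vy=-5.253
  bounce: vy ← 0.6·5.253 = 3.152
Arc 5: start y=0.000, vy=3.152 → t=0.643, apex=0.507, x_land=94.363, impact vy=-3.152
  bounce: vy ← 0.6·3.152 = 1.891
Arc 6: start y=0.000, vy=1.891 → t=0.386, apex=0.182, x_land=97.825, impact vy=-1.891
  bounce: vy ← 0.6·1.891 = 1.135
Arc 7: start y=0.000, vy=1.135 → t=0.232, apex=0.066, x_land=99.902, impact vy=-1.135
  bounce: vy ← 0.6·1.135 = 0.681

1 4.040 30.177 36.237
2 2.978 10.864 62.949
3 1.787 3.911 78.977
4 1.072 1.408 88.593
5 0.643 0.507 94.363
6 0.386 0.182 97.825
7 0.232 0.066 99.902
final: 99.902 0.681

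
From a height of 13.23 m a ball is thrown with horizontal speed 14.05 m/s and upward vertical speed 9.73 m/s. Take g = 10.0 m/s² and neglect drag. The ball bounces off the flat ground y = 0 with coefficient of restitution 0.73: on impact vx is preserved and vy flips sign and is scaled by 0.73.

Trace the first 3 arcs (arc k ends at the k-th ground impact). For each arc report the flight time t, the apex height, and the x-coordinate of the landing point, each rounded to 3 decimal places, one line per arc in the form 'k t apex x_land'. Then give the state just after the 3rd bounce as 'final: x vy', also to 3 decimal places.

Arc 1: start y=13.230, vy=9.730 → t=2.868, apex=17.964, x_land=40.302, impact vy=-18.954
  bounce: vy ← 0.73·18.954 = 13.837
Arc 2: start y=0.000, vy=13.837 → t=2.767, apex=9.573, x_land=79.183, impact vy=-13.837
  bounce: vy ← 0.73·13.837 = 10.101
Arc 3: start y=0.000, vy=10.101 → t=2.020, apex=5.101, x_land=107.566, impact vy=-10.101
  bounce: vy ← 0.73·10.101 = 7.374

1 2.868 17.964 40.302
2 2.767 9.573 79.183
3 2.020 5.101 107.566
final: 107.566 7.374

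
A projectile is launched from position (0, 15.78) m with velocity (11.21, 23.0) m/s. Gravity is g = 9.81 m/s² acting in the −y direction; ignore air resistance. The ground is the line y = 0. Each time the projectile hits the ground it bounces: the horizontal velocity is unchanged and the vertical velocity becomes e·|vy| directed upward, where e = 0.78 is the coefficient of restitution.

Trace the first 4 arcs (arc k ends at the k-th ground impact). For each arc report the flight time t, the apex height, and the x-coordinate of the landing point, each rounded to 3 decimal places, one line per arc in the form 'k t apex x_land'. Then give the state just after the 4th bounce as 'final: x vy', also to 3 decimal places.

1 5.296 42.742 59.374
2 4.605 26.004 110.996
3 3.592 15.821 151.262
4 2.802 9.626 182.669
final: 182.669 10.719

Arc 1: start y=15.780, vy=23.000 → t=5.296, apex=42.742, x_land=59.374, impact vy=-28.959
  bounce: vy ← 0.78·28.959 = 22.588
Arc 2: start y=0.000, vy=22.588 → t=4.605, apex=26.004, x_land=110.996, impact vy=-22.588
  bounce: vy ← 0.78·22.588 = 17.618
Arc 3: start y=0.000, vy=17.618 → t=3.592, apex=15.821, x_land=151.262, impact vy=-17.618
  bounce: vy ← 0.78·17.618 = 13.742
Arc 4: start y=0.000, vy=13.742 → t=2.802, apex=9.626, x_land=182.669, impact vy=-13.742
  bounce: vy ← 0.78·13.742 = 10.719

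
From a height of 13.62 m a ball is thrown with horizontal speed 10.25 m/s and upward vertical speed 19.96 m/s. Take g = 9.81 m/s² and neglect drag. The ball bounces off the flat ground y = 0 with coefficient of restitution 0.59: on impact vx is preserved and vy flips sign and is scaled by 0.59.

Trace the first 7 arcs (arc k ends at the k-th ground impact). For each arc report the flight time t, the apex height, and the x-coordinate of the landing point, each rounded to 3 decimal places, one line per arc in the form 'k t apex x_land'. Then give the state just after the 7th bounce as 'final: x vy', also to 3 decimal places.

1 4.665 33.926 47.812
2 3.103 11.810 79.621
3 1.831 4.111 98.389
4 1.080 1.431 109.461
5 0.637 0.498 115.994
6 0.376 0.173 119.849
7 0.222 0.060 122.123
final: 122.123 0.642

Arc 1: start y=13.620, vy=19.960 → t=4.665, apex=33.926, x_land=47.812, impact vy=-25.800
  bounce: vy ← 0.59·25.800 = 15.222
Arc 2: start y=0.000, vy=15.222 → t=3.103, apex=11.810, x_land=79.621, impact vy=-15.222
  bounce: vy ← 0.59·15.222 = 8.981
Arc 3: start y=0.000, vy=8.981 → t=1.831, apex=4.111, x_land=98.389, impact vy=-8.981
  bounce: vy ← 0.59·8.981 = 5.299
Arc 4: start y=0.000, vy=5.299 → t=1.080, apex=1.431, x_land=109.461, impact vy=-5.299
  bounce: vy ← 0.59·5.299 = 3.126
Arc 5: start y=0.000, vy=3.126 → t=0.637, apex=0.498, x_land=115.994, impact vy=-3.126
  bounce: vy ← 0.59·3.126 = 1.844
Arc 6: start y=0.000, vy=1.844 → t=0.376, apex=0.173, x_land=119.849, impact vy=-1.844
  bounce: vy ← 0.59·1.844 = 1.088
Arc 7: start y=0.000, vy=1.088 → t=0.222, apex=0.060, x_land=122.123, impact vy=-1.088
  bounce: vy ← 0.59·1.088 = 0.642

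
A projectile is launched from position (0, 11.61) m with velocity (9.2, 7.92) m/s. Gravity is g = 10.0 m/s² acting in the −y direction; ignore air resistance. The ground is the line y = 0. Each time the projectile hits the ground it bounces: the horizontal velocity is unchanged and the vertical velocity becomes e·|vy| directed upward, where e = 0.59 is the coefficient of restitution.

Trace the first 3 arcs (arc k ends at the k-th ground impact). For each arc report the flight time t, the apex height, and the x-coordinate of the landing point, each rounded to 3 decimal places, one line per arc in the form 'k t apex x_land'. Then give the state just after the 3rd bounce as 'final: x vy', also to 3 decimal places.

1 2.509 14.746 23.086
2 2.026 5.133 41.729
3 1.196 1.787 52.729
final: 52.729 3.527

Arc 1: start y=11.610, vy=7.920 → t=2.509, apex=14.746, x_land=23.086, impact vy=-17.173
  bounce: vy ← 0.59·17.173 = 10.132
Arc 2: start y=0.000, vy=10.132 → t=2.026, apex=5.133, x_land=41.729, impact vy=-10.132
  bounce: vy ← 0.59·10.132 = 5.978
Arc 3: start y=0.000, vy=5.978 → t=1.196, apex=1.787, x_land=52.729, impact vy=-5.978
  bounce: vy ← 0.59·5.978 = 3.527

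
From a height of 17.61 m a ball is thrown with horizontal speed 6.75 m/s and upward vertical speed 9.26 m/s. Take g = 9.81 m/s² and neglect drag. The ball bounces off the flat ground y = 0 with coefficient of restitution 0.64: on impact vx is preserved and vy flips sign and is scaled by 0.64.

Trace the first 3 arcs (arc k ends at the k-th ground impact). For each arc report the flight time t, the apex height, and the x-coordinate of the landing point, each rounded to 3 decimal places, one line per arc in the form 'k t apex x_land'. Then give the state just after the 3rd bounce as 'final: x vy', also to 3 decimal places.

1 3.061 21.980 20.661
2 2.710 9.003 38.951
3 1.734 3.688 50.656
final: 50.656 5.444

Arc 1: start y=17.610, vy=9.260 → t=3.061, apex=21.980, x_land=20.661, impact vy=-20.767
  bounce: vy ← 0.64·20.767 = 13.291
Arc 2: start y=0.000, vy=13.291 → t=2.710, apex=9.003, x_land=38.951, impact vy=-13.291
  bounce: vy ← 0.64·13.291 = 8.506
Arc 3: start y=0.000, vy=8.506 → t=1.734, apex=3.688, x_land=50.656, impact vy=-8.506
  bounce: vy ← 0.64·8.506 = 5.444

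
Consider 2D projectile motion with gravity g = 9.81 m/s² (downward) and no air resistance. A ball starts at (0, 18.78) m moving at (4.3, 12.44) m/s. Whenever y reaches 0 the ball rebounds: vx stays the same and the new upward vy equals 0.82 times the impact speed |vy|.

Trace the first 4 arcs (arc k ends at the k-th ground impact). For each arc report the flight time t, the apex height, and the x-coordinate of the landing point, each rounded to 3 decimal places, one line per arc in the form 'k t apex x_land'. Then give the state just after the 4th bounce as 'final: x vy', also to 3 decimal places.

1 3.600 26.668 15.479
2 3.824 17.931 31.922
3 3.136 12.057 45.406
4 2.571 8.107 56.462
final: 56.462 10.342

Arc 1: start y=18.780, vy=12.440 → t=3.600, apex=26.668, x_land=15.479, impact vy=-22.874
  bounce: vy ← 0.82·22.874 = 18.757
Arc 2: start y=0.000, vy=18.757 → t=3.824, apex=17.931, x_land=31.922, impact vy=-18.757
  bounce: vy ← 0.82·18.757 = 15.380
Arc 3: start y=0.000, vy=15.380 → t=3.136, apex=12.057, x_land=45.406, impact vy=-15.380
  bounce: vy ← 0.82·15.380 = 12.612
Arc 4: start y=0.000, vy=12.612 → t=2.571, apex=8.107, x_land=56.462, impact vy=-12.612
  bounce: vy ← 0.82·12.612 = 10.342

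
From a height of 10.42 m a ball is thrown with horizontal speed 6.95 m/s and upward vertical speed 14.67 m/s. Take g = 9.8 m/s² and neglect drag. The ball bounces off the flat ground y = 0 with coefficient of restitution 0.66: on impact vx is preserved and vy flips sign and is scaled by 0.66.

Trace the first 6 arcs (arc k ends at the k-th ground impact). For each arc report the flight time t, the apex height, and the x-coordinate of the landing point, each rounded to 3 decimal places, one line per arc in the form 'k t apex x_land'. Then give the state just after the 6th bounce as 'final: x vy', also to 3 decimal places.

Arc 1: start y=10.420, vy=14.670 → t=3.587, apex=21.400, x_land=24.928, impact vy=-20.480
  bounce: vy ← 0.66·20.480 = 13.517
Arc 2: start y=0.000, vy=13.517 → t=2.759, apex=9.322, x_land=44.100, impact vy=-13.517
  bounce: vy ← 0.66·13.517 = 8.921
Arc 3: start y=0.000, vy=8.921 → t=1.821, apex=4.061, x_land=56.754, impact vy=-8.921
  bounce: vy ← 0.66·8.921 = 5.888
Arc 4: start y=0.000, vy=5.888 → t=1.202, apex=1.769, x_land=65.105, impact vy=-5.888
  bounce: vy ← 0.66·5.888 = 3.886
Arc 5: start y=0.000, vy=3.886 → t=0.793, apex=0.770, x_land=70.617, impact vy=-3.886
  bounce: vy ← 0.66·3.886 = 2.565
Arc 6: start y=0.000, vy=2.565 → t=0.523, apex=0.336, x_land=74.255, impact vy=-2.565
  bounce: vy ← 0.66·2.565 = 1.693

1 3.587 21.400 24.928
2 2.759 9.322 44.100
3 1.821 4.061 56.754
4 1.202 1.769 65.105
5 0.793 0.770 70.617
6 0.523 0.336 74.255
final: 74.255 1.693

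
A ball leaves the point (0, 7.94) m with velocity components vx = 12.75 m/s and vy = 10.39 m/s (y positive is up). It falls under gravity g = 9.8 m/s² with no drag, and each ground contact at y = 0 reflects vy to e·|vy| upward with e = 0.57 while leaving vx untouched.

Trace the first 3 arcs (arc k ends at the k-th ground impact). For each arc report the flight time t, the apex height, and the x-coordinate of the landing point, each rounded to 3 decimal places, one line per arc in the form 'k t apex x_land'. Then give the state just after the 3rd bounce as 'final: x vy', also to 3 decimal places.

1 2.717 13.448 34.640
2 1.889 4.369 58.719
3 1.076 1.420 72.444
final: 72.444 3.007

Arc 1: start y=7.940, vy=10.390 → t=2.717, apex=13.448, x_land=34.640, impact vy=-16.235
  bounce: vy ← 0.57·16.235 = 9.254
Arc 2: start y=0.000, vy=9.254 → t=1.889, apex=4.369, x_land=58.719, impact vy=-9.254
  bounce: vy ← 0.57·9.254 = 5.275
Arc 3: start y=0.000, vy=5.275 → t=1.076, apex=1.420, x_land=72.444, impact vy=-5.275
  bounce: vy ← 0.57·5.275 = 3.007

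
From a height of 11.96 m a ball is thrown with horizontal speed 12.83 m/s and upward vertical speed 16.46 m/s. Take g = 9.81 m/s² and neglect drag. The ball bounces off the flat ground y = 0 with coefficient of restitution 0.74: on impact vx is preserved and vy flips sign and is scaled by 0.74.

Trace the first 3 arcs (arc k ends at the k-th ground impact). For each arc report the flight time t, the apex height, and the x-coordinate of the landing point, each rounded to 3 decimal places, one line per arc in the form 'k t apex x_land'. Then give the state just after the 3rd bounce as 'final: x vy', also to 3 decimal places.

Arc 1: start y=11.960, vy=16.460 → t=3.970, apex=25.769, x_land=50.935, impact vy=-22.485
  bounce: vy ← 0.74·22.485 = 16.639
Arc 2: start y=0.000, vy=16.639 → t=3.392, apex=14.111, x_land=94.457, impact vy=-16.639
  bounce: vy ← 0.74·16.639 = 12.313
Arc 3: start y=0.000, vy=12.313 → t=2.510, apex=7.727, x_land=126.664, impact vy=-12.313
  bounce: vy ← 0.74·12.313 = 9.112

1 3.970 25.769 50.935
2 3.392 14.111 94.457
3 2.510 7.727 126.664
final: 126.664 9.112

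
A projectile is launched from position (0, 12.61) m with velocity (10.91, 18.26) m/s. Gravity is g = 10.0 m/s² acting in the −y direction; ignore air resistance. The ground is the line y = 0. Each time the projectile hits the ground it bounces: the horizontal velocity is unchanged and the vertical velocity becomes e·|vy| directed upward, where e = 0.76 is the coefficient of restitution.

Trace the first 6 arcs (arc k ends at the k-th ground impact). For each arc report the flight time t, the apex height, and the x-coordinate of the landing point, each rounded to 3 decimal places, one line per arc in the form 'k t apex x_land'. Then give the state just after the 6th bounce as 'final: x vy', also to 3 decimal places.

Arc 1: start y=12.610, vy=18.260 → t=4.246, apex=29.281, x_land=46.324, impact vy=-24.200
  bounce: vy ← 0.76·24.200 = 18.392
Arc 2: start y=0.000, vy=18.392 → t=3.678, apex=16.913, x_land=86.454, impact vy=-18.392
  bounce: vy ← 0.76·18.392 = 13.978
Arc 3: start y=0.000, vy=13.978 → t=2.796, apex=9.769, x_land=116.954, impact vy=-13.978
  bounce: vy ← 0.76·13.978 = 10.623
Arc 4: start y=0.000, vy=10.623 → t=2.125, apex=5.643, x_land=140.134, impact vy=-10.623
  bounce: vy ← 0.76·10.623 = 8.074
Arc 5: start y=0.000, vy=8.074 → t=1.615, apex=3.259, x_land=157.750, impact vy=-8.074
  bounce: vy ← 0.76·8.074 = 6.136
Arc 6: start y=0.000, vy=6.136 → t=1.227, apex=1.882, x_land=171.139, impact vy=-6.136
  bounce: vy ← 0.76·6.136 = 4.663

1 4.246 29.281 46.324
2 3.678 16.913 86.454
3 2.796 9.769 116.954
4 2.125 5.643 140.134
5 1.615 3.259 157.750
6 1.227 1.882 171.139
final: 171.139 4.663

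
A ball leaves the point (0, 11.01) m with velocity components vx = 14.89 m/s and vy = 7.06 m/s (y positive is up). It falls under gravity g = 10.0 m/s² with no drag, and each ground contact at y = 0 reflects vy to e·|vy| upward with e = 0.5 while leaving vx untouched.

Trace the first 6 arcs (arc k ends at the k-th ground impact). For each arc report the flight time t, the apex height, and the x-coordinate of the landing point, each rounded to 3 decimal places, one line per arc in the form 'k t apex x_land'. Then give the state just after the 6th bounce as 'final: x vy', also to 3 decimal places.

Arc 1: start y=11.010, vy=7.060 → t=2.349, apex=13.502, x_land=34.981, impact vy=-16.433
  bounce: vy ← 0.5·16.433 = 8.217
Arc 2: start y=0.000, vy=8.217 → t=1.643, apex=3.376, x_land=59.450, impact vy=-8.217
  bounce: vy ← 0.5·8.217 = 4.108
Arc 3: start y=0.000, vy=4.108 → t=0.822, apex=0.844, x_land=71.684, impact vy=-4.108
  bounce: vy ← 0.5·4.108 = 2.054
Arc 4: start y=0.000, vy=2.054 → t=0.411, apex=0.211, x_land=77.801, impact vy=-2.054
  bounce: vy ← 0.5·2.054 = 1.027
Arc 5: start y=0.000, vy=1.027 → t=0.205, apex=0.053, x_land=80.860, impact vy=-1.027
  bounce: vy ← 0.5·1.027 = 0.514
Arc 6: start y=0.000, vy=0.514 → t=0.103, apex=0.013, x_land=82.389, impact vy=-0.514
  bounce: vy ← 0.5·0.514 = 0.257

1 2.349 13.502 34.981
2 1.643 3.376 59.450
3 0.822 0.844 71.684
4 0.411 0.211 77.801
5 0.205 0.053 80.860
6 0.103 0.013 82.389
final: 82.389 0.257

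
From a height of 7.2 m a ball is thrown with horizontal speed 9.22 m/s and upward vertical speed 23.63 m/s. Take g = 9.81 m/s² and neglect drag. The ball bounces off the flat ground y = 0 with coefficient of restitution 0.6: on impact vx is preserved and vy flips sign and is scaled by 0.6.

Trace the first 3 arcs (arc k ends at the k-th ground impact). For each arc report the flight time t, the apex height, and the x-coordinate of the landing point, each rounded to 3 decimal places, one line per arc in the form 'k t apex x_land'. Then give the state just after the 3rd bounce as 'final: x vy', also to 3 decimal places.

Arc 1: start y=7.200, vy=23.630 → t=5.105, apex=35.660, x_land=47.069, impact vy=-26.451
  bounce: vy ← 0.6·26.451 = 15.870
Arc 2: start y=0.000, vy=15.870 → t=3.236, apex=12.837, x_land=76.901, impact vy=-15.870
  bounce: vy ← 0.6·15.870 = 9.522
Arc 3: start y=0.000, vy=9.522 → t=1.941, apex=4.621, x_land=94.800, impact vy=-9.522
  bounce: vy ← 0.6·9.522 = 5.713

1 5.105 35.660 47.069
2 3.236 12.837 76.901
3 1.941 4.621 94.800
final: 94.800 5.713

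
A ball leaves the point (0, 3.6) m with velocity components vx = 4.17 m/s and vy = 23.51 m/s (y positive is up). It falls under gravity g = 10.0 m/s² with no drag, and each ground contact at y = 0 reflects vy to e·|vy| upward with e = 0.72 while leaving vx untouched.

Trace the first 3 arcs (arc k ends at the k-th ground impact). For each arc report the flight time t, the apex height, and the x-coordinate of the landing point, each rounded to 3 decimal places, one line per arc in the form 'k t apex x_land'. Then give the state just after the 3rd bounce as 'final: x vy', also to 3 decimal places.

1 4.850 31.236 20.226
2 3.599 16.193 35.235
3 2.591 8.394 46.041
final: 46.041 9.329

Arc 1: start y=3.600, vy=23.510 → t=4.850, apex=31.236, x_land=20.226, impact vy=-24.994
  bounce: vy ← 0.72·24.994 = 17.996
Arc 2: start y=0.000, vy=17.996 → t=3.599, apex=16.193, x_land=35.235, impact vy=-17.996
  bounce: vy ← 0.72·17.996 = 12.957
Arc 3: start y=0.000, vy=12.957 → t=2.591, apex=8.394, x_land=46.041, impact vy=-12.957
  bounce: vy ← 0.72·12.957 = 9.329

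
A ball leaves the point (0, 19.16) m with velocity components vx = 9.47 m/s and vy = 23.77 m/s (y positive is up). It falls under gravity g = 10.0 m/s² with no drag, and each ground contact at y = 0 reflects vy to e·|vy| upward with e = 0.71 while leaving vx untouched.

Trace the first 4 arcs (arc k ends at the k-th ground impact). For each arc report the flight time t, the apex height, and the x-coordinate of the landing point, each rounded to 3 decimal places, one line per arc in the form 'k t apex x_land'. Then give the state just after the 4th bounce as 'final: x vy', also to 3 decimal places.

1 5.456 47.411 51.671
2 4.373 23.900 93.080
3 3.105 12.048 122.480
4 2.204 6.073 143.354
final: 143.354 7.825

Arc 1: start y=19.160, vy=23.770 → t=5.456, apex=47.411, x_land=51.671, impact vy=-30.793
  bounce: vy ← 0.71·30.793 = 21.863
Arc 2: start y=0.000, vy=21.863 → t=4.373, apex=23.900, x_land=93.080, impact vy=-21.863
  bounce: vy ← 0.71·21.863 = 15.523
Arc 3: start y=0.000, vy=15.523 → t=3.105, apex=12.048, x_land=122.480, impact vy=-15.523
  bounce: vy ← 0.71·15.523 = 11.021
Arc 4: start y=0.000, vy=11.021 → t=2.204, apex=6.073, x_land=143.354, impact vy=-11.021
  bounce: vy ← 0.71·11.021 = 7.825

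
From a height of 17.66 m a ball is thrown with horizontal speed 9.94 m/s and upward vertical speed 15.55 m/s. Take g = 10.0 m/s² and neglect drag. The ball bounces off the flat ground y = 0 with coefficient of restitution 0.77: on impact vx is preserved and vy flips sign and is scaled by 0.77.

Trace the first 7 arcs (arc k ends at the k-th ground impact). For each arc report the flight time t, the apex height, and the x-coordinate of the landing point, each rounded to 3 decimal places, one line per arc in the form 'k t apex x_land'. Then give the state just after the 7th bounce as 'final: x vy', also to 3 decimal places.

1 3.994 29.750 39.703
2 3.756 17.639 77.042
3 2.892 10.458 105.794
4 2.227 6.201 127.932
5 1.715 3.676 144.979
6 1.321 2.180 158.105
7 1.017 1.292 168.212
final: 168.212 3.915

Arc 1: start y=17.660, vy=15.550 → t=3.994, apex=29.750, x_land=39.703, impact vy=-24.393
  bounce: vy ← 0.77·24.393 = 18.782
Arc 2: start y=0.000, vy=18.782 → t=3.756, apex=17.639, x_land=77.042, impact vy=-18.782
  bounce: vy ← 0.77·18.782 = 14.462
Arc 3: start y=0.000, vy=14.462 → t=2.892, apex=10.458, x_land=105.794, impact vy=-14.462
  bounce: vy ← 0.77·14.462 = 11.136
Arc 4: start y=0.000, vy=11.136 → t=2.227, apex=6.201, x_land=127.932, impact vy=-11.136
  bounce: vy ← 0.77·11.136 = 8.575
Arc 5: start y=0.000, vy=8.575 → t=1.715, apex=3.676, x_land=144.979, impact vy=-8.575
  bounce: vy ← 0.77·8.575 = 6.603
Arc 6: start y=0.000, vy=6.603 → t=1.321, apex=2.180, x_land=158.105, impact vy=-6.603
  bounce: vy ← 0.77·6.603 = 5.084
Arc 7: start y=0.000, vy=5.084 → t=1.017, apex=1.292, x_land=168.212, impact vy=-5.084
  bounce: vy ← 0.77·5.084 = 3.915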